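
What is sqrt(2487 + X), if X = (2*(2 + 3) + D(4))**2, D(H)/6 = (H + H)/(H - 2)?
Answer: sqrt(3643) ≈ 60.357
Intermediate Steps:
D(H) = 12*H/(-2 + H) (D(H) = 6*((H + H)/(H - 2)) = 6*((2*H)/(-2 + H)) = 6*(2*H/(-2 + H)) = 12*H/(-2 + H))
X = 1156 (X = (2*(2 + 3) + 12*4/(-2 + 4))**2 = (2*5 + 12*4/2)**2 = (10 + 12*4*(1/2))**2 = (10 + 24)**2 = 34**2 = 1156)
sqrt(2487 + X) = sqrt(2487 + 1156) = sqrt(3643)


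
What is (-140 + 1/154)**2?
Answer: 464790481/23716 ≈ 19598.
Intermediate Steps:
(-140 + 1/154)**2 = (-21559/154)**2 = 464790481/23716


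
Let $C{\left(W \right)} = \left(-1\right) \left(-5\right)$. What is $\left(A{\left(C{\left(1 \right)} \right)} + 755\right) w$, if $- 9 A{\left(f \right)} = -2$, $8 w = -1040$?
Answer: $- \frac{883610}{9} \approx -98179.0$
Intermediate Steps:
$C{\left(W \right)} = 5$
$w = -130$ ($w = \frac{1}{8} \left(-1040\right) = -130$)
$A{\left(f \right)} = \frac{2}{9}$ ($A{\left(f \right)} = \left(- \frac{1}{9}\right) \left(-2\right) = \frac{2}{9}$)
$\left(A{\left(C{\left(1 \right)} \right)} + 755\right) w = \left(\frac{2}{9} + 755\right) \left(-130\right) = \frac{6797}{9} \left(-130\right) = - \frac{883610}{9}$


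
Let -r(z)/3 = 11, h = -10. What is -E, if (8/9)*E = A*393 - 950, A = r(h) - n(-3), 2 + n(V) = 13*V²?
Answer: 266013/4 ≈ 66503.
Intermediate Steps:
n(V) = -2 + 13*V²
r(z) = -33 (r(z) = -3*11 = -33)
A = -148 (A = -33 - (-2 + 13*(-3)²) = -33 - (-2 + 13*9) = -33 - (-2 + 117) = -33 - 1*115 = -33 - 115 = -148)
E = -266013/4 (E = 9*(-148*393 - 950)/8 = 9*(-58164 - 950)/8 = (9/8)*(-59114) = -266013/4 ≈ -66503.)
-E = -1*(-266013/4) = 266013/4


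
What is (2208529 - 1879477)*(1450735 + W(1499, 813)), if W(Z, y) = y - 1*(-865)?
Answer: 477919402476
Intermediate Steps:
W(Z, y) = 865 + y (W(Z, y) = y + 865 = 865 + y)
(2208529 - 1879477)*(1450735 + W(1499, 813)) = (2208529 - 1879477)*(1450735 + (865 + 813)) = 329052*(1450735 + 1678) = 329052*1452413 = 477919402476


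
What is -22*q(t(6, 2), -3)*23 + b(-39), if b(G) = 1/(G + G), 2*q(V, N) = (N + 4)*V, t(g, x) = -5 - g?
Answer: 217073/78 ≈ 2783.0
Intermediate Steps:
q(V, N) = V*(4 + N)/2 (q(V, N) = ((N + 4)*V)/2 = ((4 + N)*V)/2 = (V*(4 + N))/2 = V*(4 + N)/2)
b(G) = 1/(2*G)
-22*q(t(6, 2), -3)*23 + b(-39) = -11*(-5 - 1*6)*(4 - 3)*23 + (½)/(-39) = -11*(-5 - 6)*23 + (½)*(-1/39) = -11*(-11)*23 - 1/78 = -22*(-11/2)*23 - 1/78 = 121*23 - 1/78 = 2783 - 1/78 = 217073/78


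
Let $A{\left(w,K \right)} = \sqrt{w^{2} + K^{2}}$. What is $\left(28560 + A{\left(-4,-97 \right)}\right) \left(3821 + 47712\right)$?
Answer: $1471782480 + 257665 \sqrt{377} \approx 1.4768 \cdot 10^{9}$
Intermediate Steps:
$A{\left(w,K \right)} = \sqrt{K^{2} + w^{2}}$
$\left(28560 + A{\left(-4,-97 \right)}\right) \left(3821 + 47712\right) = \left(28560 + \sqrt{\left(-97\right)^{2} + \left(-4\right)^{2}}\right) \left(3821 + 47712\right) = \left(28560 + \sqrt{9409 + 16}\right) 51533 = \left(28560 + \sqrt{9425}\right) 51533 = \left(28560 + 5 \sqrt{377}\right) 51533 = 1471782480 + 257665 \sqrt{377}$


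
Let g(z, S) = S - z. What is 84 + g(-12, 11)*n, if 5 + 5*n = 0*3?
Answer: 61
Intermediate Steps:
n = -1 (n = -1 + (0*3)/5 = -1 + (⅕)*0 = -1 + 0 = -1)
84 + g(-12, 11)*n = 84 + (11 - 1*(-12))*(-1) = 84 + (11 + 12)*(-1) = 84 + 23*(-1) = 84 - 23 = 61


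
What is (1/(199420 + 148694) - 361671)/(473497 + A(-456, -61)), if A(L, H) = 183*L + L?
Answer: -125902738493/135622777602 ≈ -0.92833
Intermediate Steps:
A(L, H) = 184*L
(1/(199420 + 148694) - 361671)/(473497 + A(-456, -61)) = (1/(199420 + 148694) - 361671)/(473497 + 184*(-456)) = (1/348114 - 361671)/(473497 - 83904) = (1/348114 - 361671)/389593 = -125902738493/348114*1/389593 = -125902738493/135622777602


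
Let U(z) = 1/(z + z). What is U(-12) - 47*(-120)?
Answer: 135359/24 ≈ 5640.0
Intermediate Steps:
U(z) = 1/(2*z)
U(-12) - 47*(-120) = (½)/(-12) - 47*(-120) = (½)*(-1/12) + 5640 = -1/24 + 5640 = 135359/24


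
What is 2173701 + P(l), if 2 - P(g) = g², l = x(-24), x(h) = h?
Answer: 2173127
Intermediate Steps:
l = -24
P(g) = 2 - g²
2173701 + P(l) = 2173701 + (2 - 1*(-24)²) = 2173701 + (2 - 1*576) = 2173701 + (2 - 576) = 2173701 - 574 = 2173127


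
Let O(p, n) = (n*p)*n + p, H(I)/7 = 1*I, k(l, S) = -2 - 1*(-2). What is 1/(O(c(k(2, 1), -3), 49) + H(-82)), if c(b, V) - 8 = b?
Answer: 1/18642 ≈ 5.3642e-5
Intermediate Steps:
k(l, S) = 0 (k(l, S) = -2 + 2 = 0)
c(b, V) = 8 + b
H(I) = 7*I (H(I) = 7*(1*I) = 7*I)
O(p, n) = p + p*n² (O(p, n) = p*n² + p = p + p*n²)
1/(O(c(k(2, 1), -3), 49) + H(-82)) = 1/((8 + 0)*(1 + 49²) + 7*(-82)) = 1/(8*(1 + 2401) - 574) = 1/(8*2402 - 574) = 1/(19216 - 574) = 1/18642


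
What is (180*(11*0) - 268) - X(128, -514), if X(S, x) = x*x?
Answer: -264464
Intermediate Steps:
X(S, x) = x**2
(180*(11*0) - 268) - X(128, -514) = (180*(11*0) - 268) - 1*(-514)**2 = (180*0 - 268) - 1*264196 = (0 - 268) - 264196 = -268 - 264196 = -264464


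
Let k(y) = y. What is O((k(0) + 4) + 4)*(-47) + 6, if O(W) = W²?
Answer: -3002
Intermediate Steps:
O((k(0) + 4) + 4)*(-47) + 6 = ((0 + 4) + 4)²*(-47) + 6 = (4 + 4)²*(-47) + 6 = 8²*(-47) + 6 = 64*(-47) + 6 = -3008 + 6 = -3002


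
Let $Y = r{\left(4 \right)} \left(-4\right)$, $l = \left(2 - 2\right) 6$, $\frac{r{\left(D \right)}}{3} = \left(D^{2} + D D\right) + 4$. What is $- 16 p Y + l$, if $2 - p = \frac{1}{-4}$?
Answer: $15552$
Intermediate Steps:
$r{\left(D \right)} = 12 + 6 D^{2}$ ($r{\left(D \right)} = 3 \left(\left(D^{2} + D D\right) + 4\right) = 3 \left(\left(D^{2} + D^{2}\right) + 4\right) = 3 \left(2 D^{2} + 4\right) = 3 \left(4 + 2 D^{2}\right) = 12 + 6 D^{2}$)
$p = \frac{9}{4}$ ($p = 2 - \frac{1}{-4} = 2 - - \frac{1}{4} = 2 + \frac{1}{4} = \frac{9}{4} \approx 2.25$)
$l = 0$ ($l = 0 \cdot 6 = 0$)
$Y = -432$ ($Y = \left(12 + 6 \cdot 4^{2}\right) \left(-4\right) = \left(12 + 6 \cdot 16\right) \left(-4\right) = \left(12 + 96\right) \left(-4\right) = 108 \left(-4\right) = -432$)
$- 16 p Y + l = \left(-16\right) \frac{9}{4} \left(-432\right) + 0 = \left(-36\right) \left(-432\right) + 0 = 15552 + 0 = 15552$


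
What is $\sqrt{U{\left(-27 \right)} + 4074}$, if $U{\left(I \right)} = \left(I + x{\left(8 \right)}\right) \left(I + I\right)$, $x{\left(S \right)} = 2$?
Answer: $4 \sqrt{339} \approx 73.648$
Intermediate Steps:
$U{\left(I \right)} = 2 I \left(2 + I\right)$ ($U{\left(I \right)} = \left(I + 2\right) \left(I + I\right) = \left(2 + I\right) 2 I = 2 I \left(2 + I\right)$)
$\sqrt{U{\left(-27 \right)} + 4074} = \sqrt{2 \left(-27\right) \left(2 - 27\right) + 4074} = \sqrt{2 \left(-27\right) \left(-25\right) + 4074} = \sqrt{1350 + 4074} = \sqrt{5424} = 4 \sqrt{339}$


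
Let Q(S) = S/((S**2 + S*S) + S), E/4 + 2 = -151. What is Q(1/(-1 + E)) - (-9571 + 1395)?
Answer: 4996149/611 ≈ 8177.0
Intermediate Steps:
E = -612 (E = -8 + 4*(-151) = -8 - 604 = -612)
Q(S) = S/(S + 2*S**2) (Q(S) = S/((S**2 + S**2) + S) = S/(2*S**2 + S) = S/(S + 2*S**2))
Q(1/(-1 + E)) - (-9571 + 1395) = 1/(1 + 2/(-1 - 612)) - (-9571 + 1395) = 1/(1 + 2/(-613)) - 1*(-8176) = 1/(1 + 2*(-1/613)) + 8176 = 1/(1 - 2/613) + 8176 = 1/(611/613) + 8176 = 613/611 + 8176 = 4996149/611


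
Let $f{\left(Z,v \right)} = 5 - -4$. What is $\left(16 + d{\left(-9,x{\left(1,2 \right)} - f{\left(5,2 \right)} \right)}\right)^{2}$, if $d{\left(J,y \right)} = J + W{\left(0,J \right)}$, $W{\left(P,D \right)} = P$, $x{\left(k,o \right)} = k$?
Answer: $49$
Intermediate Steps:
$f{\left(Z,v \right)} = 9$ ($f{\left(Z,v \right)} = 5 + 4 = 9$)
$d{\left(J,y \right)} = J$ ($d{\left(J,y \right)} = J + 0 = J$)
$\left(16 + d{\left(-9,x{\left(1,2 \right)} - f{\left(5,2 \right)} \right)}\right)^{2} = \left(16 - 9\right)^{2} = 7^{2} = 49$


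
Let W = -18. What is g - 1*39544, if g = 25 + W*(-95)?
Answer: -37809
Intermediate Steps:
g = 1735 (g = 25 - 18*(-95) = 25 + 1710 = 1735)
g - 1*39544 = 1735 - 1*39544 = 1735 - 39544 = -37809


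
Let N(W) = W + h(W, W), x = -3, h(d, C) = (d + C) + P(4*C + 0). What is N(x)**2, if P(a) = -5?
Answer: 196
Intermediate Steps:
h(d, C) = -5 + C + d (h(d, C) = (d + C) - 5 = (C + d) - 5 = -5 + C + d)
N(W) = -5 + 3*W (N(W) = W + (-5 + W + W) = W + (-5 + 2*W) = -5 + 3*W)
N(x)**2 = (-5 + 3*(-3))**2 = (-5 - 9)**2 = (-14)**2 = 196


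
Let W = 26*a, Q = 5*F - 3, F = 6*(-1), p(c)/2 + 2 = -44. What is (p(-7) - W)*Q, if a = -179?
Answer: -150546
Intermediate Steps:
p(c) = -92 (p(c) = -4 + 2*(-44) = -4 - 88 = -92)
F = -6
Q = -33 (Q = 5*(-6) - 3 = -30 - 3 = -33)
W = -4654 (W = 26*(-179) = -4654)
(p(-7) - W)*Q = (-92 - 1*(-4654))*(-33) = (-92 + 4654)*(-33) = 4562*(-33) = -150546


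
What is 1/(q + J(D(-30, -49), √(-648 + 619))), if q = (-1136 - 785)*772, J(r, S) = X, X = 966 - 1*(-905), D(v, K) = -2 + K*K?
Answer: -1/1481141 ≈ -6.7516e-7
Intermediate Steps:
D(v, K) = -2 + K²
X = 1871 (X = 966 + 905 = 1871)
J(r, S) = 1871
q = -1483012 (q = -1921*772 = -1483012)
1/(q + J(D(-30, -49), √(-648 + 619))) = 1/(-1483012 + 1871) = 1/(-1481141) = -1/1481141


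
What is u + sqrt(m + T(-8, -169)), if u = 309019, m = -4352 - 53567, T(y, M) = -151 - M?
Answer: 309019 + I*sqrt(57901) ≈ 3.0902e+5 + 240.63*I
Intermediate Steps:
m = -57919
u + sqrt(m + T(-8, -169)) = 309019 + sqrt(-57919 + (-151 - 1*(-169))) = 309019 + sqrt(-57919 + (-151 + 169)) = 309019 + sqrt(-57919 + 18) = 309019 + sqrt(-57901) = 309019 + I*sqrt(57901)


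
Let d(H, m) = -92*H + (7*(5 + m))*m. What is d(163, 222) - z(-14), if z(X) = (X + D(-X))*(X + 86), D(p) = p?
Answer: 337762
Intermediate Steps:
z(X) = 0 (z(X) = (X - X)*(X + 86) = 0*(86 + X) = 0)
d(H, m) = -92*H + m*(35 + 7*m) (d(H, m) = -92*H + (35 + 7*m)*m = -92*H + m*(35 + 7*m))
d(163, 222) - z(-14) = (-92*163 + 7*222² + 35*222) - 1*0 = (-14996 + 7*49284 + 7770) + 0 = (-14996 + 344988 + 7770) + 0 = 337762 + 0 = 337762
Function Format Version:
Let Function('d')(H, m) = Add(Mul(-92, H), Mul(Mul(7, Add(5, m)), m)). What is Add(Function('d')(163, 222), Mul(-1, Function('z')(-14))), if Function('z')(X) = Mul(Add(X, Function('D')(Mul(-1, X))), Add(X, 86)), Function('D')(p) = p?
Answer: 337762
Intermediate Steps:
Function('z')(X) = 0 (Function('z')(X) = Mul(Add(X, Mul(-1, X)), Add(X, 86)) = Mul(0, Add(86, X)) = 0)
Function('d')(H, m) = Add(Mul(-92, H), Mul(m, Add(35, Mul(7, m)))) (Function('d')(H, m) = Add(Mul(-92, H), Mul(Add(35, Mul(7, m)), m)) = Add(Mul(-92, H), Mul(m, Add(35, Mul(7, m)))))
Add(Function('d')(163, 222), Mul(-1, Function('z')(-14))) = Add(Add(Mul(-92, 163), Mul(7, Pow(222, 2)), Mul(35, 222)), Mul(-1, 0)) = Add(Add(-14996, Mul(7, 49284), 7770), 0) = Add(Add(-14996, 344988, 7770), 0) = Add(337762, 0) = 337762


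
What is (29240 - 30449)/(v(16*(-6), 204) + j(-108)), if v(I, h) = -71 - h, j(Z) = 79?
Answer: 1209/196 ≈ 6.1684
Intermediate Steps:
(29240 - 30449)/(v(16*(-6), 204) + j(-108)) = (29240 - 30449)/((-71 - 1*204) + 79) = -1209/((-71 - 204) + 79) = -1209/(-275 + 79) = -1209/(-196) = -1209*(-1/196) = 1209/196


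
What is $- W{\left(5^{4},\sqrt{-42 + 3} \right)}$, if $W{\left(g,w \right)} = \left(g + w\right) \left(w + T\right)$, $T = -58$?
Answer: $36289 - 567 i \sqrt{39} \approx 36289.0 - 3540.9 i$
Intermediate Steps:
$W{\left(g,w \right)} = \left(-58 + w\right) \left(g + w\right)$ ($W{\left(g,w \right)} = \left(g + w\right) \left(w - 58\right) = \left(g + w\right) \left(-58 + w\right) = \left(-58 + w\right) \left(g + w\right)$)
$- W{\left(5^{4},\sqrt{-42 + 3} \right)} = - (\left(\sqrt{-42 + 3}\right)^{2} - 58 \cdot 5^{4} - 58 \sqrt{-42 + 3} + 5^{4} \sqrt{-42 + 3}) = - (\left(\sqrt{-39}\right)^{2} - 36250 - 58 \sqrt{-39} + 625 \sqrt{-39}) = - (\left(i \sqrt{39}\right)^{2} - 36250 - 58 i \sqrt{39} + 625 i \sqrt{39}) = - (-39 - 36250 - 58 i \sqrt{39} + 625 i \sqrt{39}) = - (-36289 + 567 i \sqrt{39}) = 36289 - 567 i \sqrt{39}$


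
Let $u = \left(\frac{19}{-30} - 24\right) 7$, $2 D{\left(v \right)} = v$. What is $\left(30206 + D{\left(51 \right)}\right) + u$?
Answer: $\frac{450886}{15} \approx 30059.0$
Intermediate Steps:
$D{\left(v \right)} = \frac{v}{2}$
$u = - \frac{5173}{30}$ ($u = \left(19 \left(- \frac{1}{30}\right) - 24\right) 7 = \left(- \frac{19}{30} - 24\right) 7 = \left(- \frac{739}{30}\right) 7 = - \frac{5173}{30} \approx -172.43$)
$\left(30206 + D{\left(51 \right)}\right) + u = \left(30206 + \frac{1}{2} \cdot 51\right) - \frac{5173}{30} = \left(30206 + \frac{51}{2}\right) - \frac{5173}{30} = \frac{60463}{2} - \frac{5173}{30} = \frac{450886}{15}$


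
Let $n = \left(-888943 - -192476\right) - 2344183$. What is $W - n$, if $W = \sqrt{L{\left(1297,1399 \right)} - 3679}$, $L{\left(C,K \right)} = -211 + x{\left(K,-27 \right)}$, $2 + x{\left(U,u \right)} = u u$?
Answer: $3040650 + i \sqrt{3163} \approx 3.0406 \cdot 10^{6} + 56.241 i$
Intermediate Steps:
$x{\left(U,u \right)} = -2 + u^{2}$ ($x{\left(U,u \right)} = -2 + u u = -2 + u^{2}$)
$n = -3040650$ ($n = \left(-888943 + 192476\right) - 2344183 = -696467 - 2344183 = -3040650$)
$L{\left(C,K \right)} = 516$ ($L{\left(C,K \right)} = -211 - \left(2 - \left(-27\right)^{2}\right) = -211 + \left(-2 + 729\right) = -211 + 727 = 516$)
$W = i \sqrt{3163}$ ($W = \sqrt{516 - 3679} = \sqrt{-3163} = i \sqrt{3163} \approx 56.241 i$)
$W - n = i \sqrt{3163} - -3040650 = i \sqrt{3163} + 3040650 = 3040650 + i \sqrt{3163}$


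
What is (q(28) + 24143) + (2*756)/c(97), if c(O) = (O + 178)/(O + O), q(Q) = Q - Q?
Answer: 6932653/275 ≈ 25210.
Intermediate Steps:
q(Q) = 0
c(O) = (178 + O)/(2*O) (c(O) = (178 + O)/((2*O)) = (178 + O)*(1/(2*O)) = (178 + O)/(2*O))
(q(28) + 24143) + (2*756)/c(97) = (0 + 24143) + (2*756)/(((1/2)*(178 + 97)/97)) = 24143 + 1512/(((1/2)*(1/97)*275)) = 24143 + 1512/(275/194) = 24143 + 1512*(194/275) = 24143 + 293328/275 = 6932653/275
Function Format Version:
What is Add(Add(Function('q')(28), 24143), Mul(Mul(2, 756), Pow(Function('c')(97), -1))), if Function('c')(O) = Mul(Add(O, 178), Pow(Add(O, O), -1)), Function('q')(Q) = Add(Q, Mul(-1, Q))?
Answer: Rational(6932653, 275) ≈ 25210.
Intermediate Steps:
Function('q')(Q) = 0
Function('c')(O) = Mul(Rational(1, 2), Pow(O, -1), Add(178, O)) (Function('c')(O) = Mul(Add(178, O), Pow(Mul(2, O), -1)) = Mul(Add(178, O), Mul(Rational(1, 2), Pow(O, -1))) = Mul(Rational(1, 2), Pow(O, -1), Add(178, O)))
Add(Add(Function('q')(28), 24143), Mul(Mul(2, 756), Pow(Function('c')(97), -1))) = Add(Add(0, 24143), Mul(Mul(2, 756), Pow(Mul(Rational(1, 2), Pow(97, -1), Add(178, 97)), -1))) = Add(24143, Mul(1512, Pow(Mul(Rational(1, 2), Rational(1, 97), 275), -1))) = Add(24143, Mul(1512, Pow(Rational(275, 194), -1))) = Add(24143, Mul(1512, Rational(194, 275))) = Add(24143, Rational(293328, 275)) = Rational(6932653, 275)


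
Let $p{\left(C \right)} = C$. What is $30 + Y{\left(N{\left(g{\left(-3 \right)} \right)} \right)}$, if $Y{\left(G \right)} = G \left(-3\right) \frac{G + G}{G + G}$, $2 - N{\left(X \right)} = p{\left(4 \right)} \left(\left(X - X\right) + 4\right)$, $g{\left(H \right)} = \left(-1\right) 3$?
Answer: $72$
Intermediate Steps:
$g{\left(H \right)} = -3$
$N{\left(X \right)} = -14$ ($N{\left(X \right)} = 2 - 4 \left(\left(X - X\right) + 4\right) = 2 - 4 \left(0 + 4\right) = 2 - 4 \cdot 4 = 2 - 16 = -14$)
$Y{\left(G \right)} = - 3 G$ ($Y{\left(G \right)} = - 3 G \frac{2 G}{2 G} = - 3 G 2 G \frac{1}{2 G} = - 3 G 1 = - 3 G$)
$30 + Y{\left(N{\left(g{\left(-3 \right)} \right)} \right)} = 30 - -42 = 30 + 42 = 72$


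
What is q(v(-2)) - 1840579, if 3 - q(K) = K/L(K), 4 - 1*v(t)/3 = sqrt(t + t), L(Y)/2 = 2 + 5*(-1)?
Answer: -1840574 - I ≈ -1.8406e+6 - 1.0*I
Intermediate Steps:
L(Y) = -6 (L(Y) = 2*(2 + 5*(-1)) = 2*(2 - 5) = 2*(-3) = -6)
v(t) = 12 - 3*sqrt(2)*sqrt(t) (v(t) = 12 - 3*sqrt(t + t) = 12 - 3*sqrt(2)*sqrt(t))
q(K) = 3 + K/6 (q(K) = 3 - K/(-6) = 3 - K*(-1)/6 = 3 - (-1)*K/6 = 3 + K/6)
q(v(-2)) - 1840579 = (3 + (12 - 3*sqrt(2)*sqrt(-2))/6) - 1840579 = (3 + (12 - 3*sqrt(2)*I*sqrt(2))/6) - 1840579 = (3 + (12 - 6*I)/6) - 1840579 = (3 + (2 - I)) - 1840579 = (5 - I) - 1840579 = -1840574 - I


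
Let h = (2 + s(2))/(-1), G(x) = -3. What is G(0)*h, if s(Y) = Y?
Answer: 12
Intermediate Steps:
h = -4 (h = (2 + 2)/(-1) = 4*(-1) = -4)
G(0)*h = -3*(-4) = 12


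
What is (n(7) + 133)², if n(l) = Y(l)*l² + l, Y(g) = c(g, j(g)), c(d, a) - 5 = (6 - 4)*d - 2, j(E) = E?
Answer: 946729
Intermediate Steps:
c(d, a) = 3 + 2*d (c(d, a) = 5 + ((6 - 4)*d - 2) = 5 + (2*d - 2) = 5 + (-2 + 2*d) = 3 + 2*d)
Y(g) = 3 + 2*g
n(l) = l + l²*(3 + 2*l) (n(l) = (3 + 2*l)*l² + l = l²*(3 + 2*l) + l = l + l²*(3 + 2*l))
(n(7) + 133)² = (7*(1 + 7*(3 + 2*7)) + 133)² = (7*(1 + 7*(3 + 14)) + 133)² = (7*(1 + 7*17) + 133)² = (7*(1 + 119) + 133)² = (7*120 + 133)² = (840 + 133)² = 973² = 946729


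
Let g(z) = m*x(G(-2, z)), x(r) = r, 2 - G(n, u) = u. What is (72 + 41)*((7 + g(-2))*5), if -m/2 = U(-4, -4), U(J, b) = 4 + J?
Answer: 3955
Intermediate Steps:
G(n, u) = 2 - u
m = 0 (m = -2*(4 - 4) = -2*0 = 0)
g(z) = 0 (g(z) = 0*(2 - z) = 0)
(72 + 41)*((7 + g(-2))*5) = (72 + 41)*((7 + 0)*5) = 113*(7*5) = 113*35 = 3955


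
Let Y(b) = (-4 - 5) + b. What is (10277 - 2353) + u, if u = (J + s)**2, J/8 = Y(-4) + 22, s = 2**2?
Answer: 13700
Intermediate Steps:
Y(b) = -9 + b
s = 4
J = 72 (J = 8*((-9 - 4) + 22) = 8*(-13 + 22) = 8*9 = 72)
u = 5776 (u = (72 + 4)**2 = 76**2 = 5776)
(10277 - 2353) + u = (10277 - 2353) + 5776 = 7924 + 5776 = 13700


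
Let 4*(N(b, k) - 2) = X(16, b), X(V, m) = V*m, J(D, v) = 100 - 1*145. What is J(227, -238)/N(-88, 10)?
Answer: 9/70 ≈ 0.12857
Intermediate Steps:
J(D, v) = -45 (J(D, v) = 100 - 145 = -45)
N(b, k) = 2 + 4*b (N(b, k) = 2 + (16*b)/4 = 2 + 4*b)
J(227, -238)/N(-88, 10) = -45/(2 + 4*(-88)) = -45/(2 - 352) = -45/(-350) = -45*(-1/350) = 9/70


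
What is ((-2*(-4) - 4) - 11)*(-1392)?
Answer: 9744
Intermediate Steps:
((-2*(-4) - 4) - 11)*(-1392) = ((8 - 4) - 11)*(-1392) = (4 - 11)*(-1392) = -7*(-1392) = 9744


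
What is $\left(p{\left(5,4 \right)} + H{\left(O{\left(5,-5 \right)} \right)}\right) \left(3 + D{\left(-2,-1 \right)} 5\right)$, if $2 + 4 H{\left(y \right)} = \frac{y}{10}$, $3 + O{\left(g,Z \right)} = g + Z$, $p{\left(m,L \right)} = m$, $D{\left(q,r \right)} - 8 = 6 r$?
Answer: $\frac{2301}{40} \approx 57.525$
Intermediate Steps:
$D{\left(q,r \right)} = 8 + 6 r$
$O{\left(g,Z \right)} = -3 + Z + g$ ($O{\left(g,Z \right)} = -3 + \left(g + Z\right) = -3 + \left(Z + g\right) = -3 + Z + g$)
$H{\left(y \right)} = - \frac{1}{2} + \frac{y}{40}$ ($H{\left(y \right)} = - \frac{1}{2} + \frac{y \frac{1}{10}}{4} = - \frac{1}{2} + \frac{\frac{1}{10} y}{4} = - \frac{1}{2} + \frac{y}{40}$)
$\left(p{\left(5,4 \right)} + H{\left(O{\left(5,-5 \right)} \right)}\right) \left(3 + D{\left(-2,-1 \right)} 5\right) = \left(5 - \left(\frac{1}{2} - \frac{-3 - 5 + 5}{40}\right)\right) \left(3 + \left(8 + 6 \left(-1\right)\right) 5\right) = \left(5 + \left(- \frac{1}{2} + \frac{1}{40} \left(-3\right)\right)\right) \left(3 + \left(8 - 6\right) 5\right) = \left(5 - \frac{23}{40}\right) \left(3 + 2 \cdot 5\right) = \left(5 - \frac{23}{40}\right) \left(3 + 10\right) = \frac{177}{40} \cdot 13 = \frac{2301}{40}$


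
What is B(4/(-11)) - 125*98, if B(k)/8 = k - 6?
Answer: -135310/11 ≈ -12301.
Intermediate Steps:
B(k) = -48 + 8*k (B(k) = 8*(k - 6) = 8*(-6 + k) = -48 + 8*k)
B(4/(-11)) - 125*98 = (-48 + 8*(4/(-11))) - 125*98 = (-48 + 8*(4*(-1/11))) - 12250 = (-48 + 8*(-4/11)) - 12250 = (-48 - 32/11) - 12250 = -560/11 - 12250 = -135310/11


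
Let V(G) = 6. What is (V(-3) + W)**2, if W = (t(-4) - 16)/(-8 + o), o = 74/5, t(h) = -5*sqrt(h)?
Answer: 3219/289 - 3100*I/289 ≈ 11.138 - 10.727*I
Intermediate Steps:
o = 74/5 (o = 74*(1/5) = 74/5 ≈ 14.800)
W = -40/17 - 25*I/17 (W = (-10*I - 16)/(-8 + 74/5) = (-10*I - 16)/(34/5) = (-10*I - 16)*(5/34) = (-16 - 10*I)*(5/34) = -40/17 - 25*I/17 ≈ -2.3529 - 1.4706*I)
(V(-3) + W)**2 = (6 + (-40/17 - 25*I/17))**2 = (62/17 - 25*I/17)**2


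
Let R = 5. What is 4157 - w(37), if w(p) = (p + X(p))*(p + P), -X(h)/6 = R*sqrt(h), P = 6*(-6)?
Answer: 4120 + 30*sqrt(37) ≈ 4302.5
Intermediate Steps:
P = -36
X(h) = -30*sqrt(h)
w(p) = (-36 + p)*(p - 30*sqrt(p)) (w(p) = (p - 30*sqrt(p))*(p - 36) = (p - 30*sqrt(p))*(-36 + p) = (-36 + p)*(p - 30*sqrt(p)))
4157 - w(37) = 4157 - (37**2 - 36*37 - 1110*sqrt(37) + 1080*sqrt(37)) = 4157 - (1369 - 1332 - 1110*sqrt(37) + 1080*sqrt(37)) = 4157 - (37 - 30*sqrt(37)) = 4157 + (-37 + 30*sqrt(37)) = 4120 + 30*sqrt(37)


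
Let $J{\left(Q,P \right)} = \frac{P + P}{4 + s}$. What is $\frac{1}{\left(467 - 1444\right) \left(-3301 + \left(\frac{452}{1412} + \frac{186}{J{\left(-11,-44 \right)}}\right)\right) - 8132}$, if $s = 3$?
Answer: $\frac{15532}{50185249627} \approx 3.0949 \cdot 10^{-7}$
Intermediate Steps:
$J{\left(Q,P \right)} = \frac{2 P}{7}$ ($J{\left(Q,P \right)} = \frac{P + P}{4 + 3} = \frac{2 P}{7}$)
$\frac{1}{\left(467 - 1444\right) \left(-3301 + \left(\frac{452}{1412} + \frac{186}{J{\left(-11,-44 \right)}}\right)\right) - 8132} = \frac{1}{\left(467 - 1444\right) \left(-3301 + \left(\frac{452}{1412} + \frac{186}{\frac{2}{7} \left(-44\right)}\right)\right) - 8132} = \frac{1}{- 977 \left(-3301 + \left(452 \cdot \frac{1}{1412} + \frac{186}{- \frac{88}{7}}\right)\right) - 8132} = \frac{1}{- 977 \left(-3301 + \left(\frac{113}{353} + 186 \left(- \frac{7}{88}\right)\right)\right) - 8132} = \frac{1}{- 977 \left(-3301 + \left(\frac{113}{353} - \frac{651}{44}\right)\right) - 8132} = \frac{1}{- 977 \left(-3301 - \frac{224831}{15532}\right) - 8132} = \frac{1}{\left(-977\right) \left(- \frac{51495963}{15532}\right) - 8132} = \frac{1}{\frac{50311555851}{15532} - 8132} = \frac{1}{\frac{50185249627}{15532}} = \frac{15532}{50185249627}$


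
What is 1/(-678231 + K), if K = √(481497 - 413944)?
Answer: -678231/459997221808 - √67553/459997221808 ≈ -1.4750e-6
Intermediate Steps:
K = √67553 ≈ 259.91
1/(-678231 + K) = 1/(-678231 + √67553)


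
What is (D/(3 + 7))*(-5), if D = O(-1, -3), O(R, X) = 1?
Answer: -½ ≈ -0.50000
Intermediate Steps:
D = 1
(D/(3 + 7))*(-5) = (1/(3 + 7))*(-5) = (1/10)*(-5) = ((⅒)*1)*(-5) = (⅒)*(-5) = -½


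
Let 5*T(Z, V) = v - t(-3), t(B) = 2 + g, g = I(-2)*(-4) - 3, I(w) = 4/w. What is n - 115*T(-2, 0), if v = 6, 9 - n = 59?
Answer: -27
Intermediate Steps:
n = -50 (n = 9 - 1*59 = 9 - 59 = -50)
g = 5 (g = (4/(-2))*(-4) - 3 = (4*(-1/2))*(-4) - 3 = -2*(-4) - 3 = 8 - 3 = 5)
t(B) = 7 (t(B) = 2 + 5 = 7)
T(Z, V) = -1/5 (T(Z, V) = (6 - 1*7)/5 = (6 - 7)/5 = (1/5)*(-1) = -1/5)
n - 115*T(-2, 0) = -50 - 115*(-1/5) = -50 + 23 = -27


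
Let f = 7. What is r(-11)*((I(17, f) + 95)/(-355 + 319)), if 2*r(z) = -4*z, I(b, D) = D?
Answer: -187/3 ≈ -62.333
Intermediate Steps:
r(z) = -2*z (r(z) = (-4*z)/2 = -2*z)
r(-11)*((I(17, f) + 95)/(-355 + 319)) = (-2*(-11))*((7 + 95)/(-355 + 319)) = 22*(102/(-36)) = 22*(102*(-1/36)) = 22*(-17/6) = -187/3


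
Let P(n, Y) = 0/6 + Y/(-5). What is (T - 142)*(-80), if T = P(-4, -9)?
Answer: 11216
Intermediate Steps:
P(n, Y) = -Y/5 (P(n, Y) = 0*(⅙) + Y*(-⅕) = 0 - Y/5 = -Y/5)
T = 9/5 (T = -⅕*(-9) = 9/5 ≈ 1.8000)
(T - 142)*(-80) = (9/5 - 142)*(-80) = -701/5*(-80) = 11216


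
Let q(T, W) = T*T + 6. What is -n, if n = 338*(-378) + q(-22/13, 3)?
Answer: 21590618/169 ≈ 1.2776e+5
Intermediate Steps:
q(T, W) = 6 + T² (q(T, W) = T² + 6 = 6 + T²)
n = -21590618/169 (n = 338*(-378) + (6 + (-22/13)²) = -127764 + (6 + (-22*1/13)²) = -127764 + (6 + (-22/13)²) = -127764 + (6 + 484/169) = -127764 + 1498/169 = -21590618/169 ≈ -1.2776e+5)
-n = -1*(-21590618/169) = 21590618/169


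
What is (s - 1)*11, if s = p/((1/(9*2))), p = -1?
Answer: -209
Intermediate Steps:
s = -18 (s = -1/(1/(9*2)) = -1/((⅑)*(½)) = -1/1/18 = -1*18 = -18)
(s - 1)*11 = (-18 - 1)*11 = -19*11 = -209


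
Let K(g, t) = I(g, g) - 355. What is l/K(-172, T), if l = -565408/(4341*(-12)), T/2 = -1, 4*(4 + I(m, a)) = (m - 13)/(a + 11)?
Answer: -91030688/3008456253 ≈ -0.030258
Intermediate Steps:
I(m, a) = -4 + (-13 + m)/(4*(11 + a)) (I(m, a) = -4 + ((m - 13)/(a + 11))/4 = -4 + ((-13 + m)/(11 + a))/4 = -4 + (-13 + m)/(4*(11 + a)))
T = -2 (T = 2*(-1) = -2)
K(g, t) = -355 + (-189 - 15*g)/(4*(11 + g)) (K(g, t) = (-189 + g - 16*g)/(4*(11 + g)) - 355 = (-189 - 15*g)/(4*(11 + g)) - 355 = -355 + (-189 - 15*g)/(4*(11 + g)))
l = 141352/13023 (l = -565408/(-52092) = -565408*(-1/52092) = 141352/13023 ≈ 10.854)
l/K(-172, T) = 141352/(13023*(((-15809 - 1435*(-172))/(4*(11 - 172))))) = 141352/(13023*(((¼)*(-15809 + 246820)/(-161)))) = 141352/(13023*(((¼)*(-1/161)*231011))) = 141352/(13023*(-231011/644)) = (141352/13023)*(-644/231011) = -91030688/3008456253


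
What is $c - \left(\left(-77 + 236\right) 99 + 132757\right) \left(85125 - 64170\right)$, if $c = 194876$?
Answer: $-3111580714$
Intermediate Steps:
$c - \left(\left(-77 + 236\right) 99 + 132757\right) \left(85125 - 64170\right) = 194876 - \left(\left(-77 + 236\right) 99 + 132757\right) \left(85125 - 64170\right) = 194876 - \left(159 \cdot 99 + 132757\right) 20955 = 194876 - \left(15741 + 132757\right) 20955 = 194876 - 148498 \cdot 20955 = 194876 - 3111775590 = -3111580714$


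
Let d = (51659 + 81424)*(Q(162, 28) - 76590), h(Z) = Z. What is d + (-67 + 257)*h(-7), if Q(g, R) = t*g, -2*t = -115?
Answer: -8953160155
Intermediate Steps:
t = 115/2 (t = -1/2*(-115) = 115/2 ≈ 57.500)
Q(g, R) = 115*g/2
d = -8953158825 (d = (51659 + 81424)*((115/2)*162 - 76590) = 133083*(9315 - 76590) = 133083*(-67275) = -8953158825)
d + (-67 + 257)*h(-7) = -8953158825 + (-67 + 257)*(-7) = -8953158825 + 190*(-7) = -8953158825 - 1330 = -8953160155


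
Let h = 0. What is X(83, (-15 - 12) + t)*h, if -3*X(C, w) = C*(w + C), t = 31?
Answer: 0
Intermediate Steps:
X(C, w) = -C*(C + w)/3 (X(C, w) = -C*(w + C)/3 = -C*(C + w)/3)
X(83, (-15 - 12) + t)*h = -⅓*83*(83 + ((-15 - 12) + 31))*0 = -⅓*83*(83 + (-27 + 31))*0 = -⅓*83*(83 + 4)*0 = -⅓*83*87*0 = -2407*0 = 0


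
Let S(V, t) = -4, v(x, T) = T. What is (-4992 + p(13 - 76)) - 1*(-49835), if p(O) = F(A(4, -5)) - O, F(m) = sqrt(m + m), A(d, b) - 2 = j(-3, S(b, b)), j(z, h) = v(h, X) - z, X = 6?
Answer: 44906 + sqrt(22) ≈ 44911.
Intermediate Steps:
j(z, h) = 6 - z
A(d, b) = 11 (A(d, b) = 2 + (6 - 1*(-3)) = 2 + (6 + 3) = 2 + 9 = 11)
F(m) = sqrt(2)*sqrt(m) (F(m) = sqrt(2*m) = sqrt(2)*sqrt(m))
p(O) = sqrt(22) - O (p(O) = sqrt(2)*sqrt(11) - O = sqrt(22) - O)
(-4992 + p(13 - 76)) - 1*(-49835) = (-4992 + (sqrt(22) - (13 - 76))) - 1*(-49835) = (-4992 + (sqrt(22) - 1*(-63))) + 49835 = (-4992 + (sqrt(22) + 63)) + 49835 = (-4992 + (63 + sqrt(22))) + 49835 = (-4929 + sqrt(22)) + 49835 = 44906 + sqrt(22)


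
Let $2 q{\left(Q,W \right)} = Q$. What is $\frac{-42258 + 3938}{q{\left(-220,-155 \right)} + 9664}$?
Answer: $- \frac{19160}{4777} \approx -4.0109$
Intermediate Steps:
$q{\left(Q,W \right)} = \frac{Q}{2}$
$\frac{-42258 + 3938}{q{\left(-220,-155 \right)} + 9664} = \frac{-42258 + 3938}{\frac{1}{2} \left(-220\right) + 9664} = - \frac{38320}{-110 + 9664} = - \frac{38320}{9554} = \left(-38320\right) \frac{1}{9554} = - \frac{19160}{4777}$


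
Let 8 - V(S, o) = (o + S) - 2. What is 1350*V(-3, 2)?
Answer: 14850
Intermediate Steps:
V(S, o) = 10 - S - o (V(S, o) = 8 - ((o + S) - 2) = 8 - ((S + o) - 2) = 8 - (-2 + S + o) = 8 + (2 - S - o) = 10 - S - o)
1350*V(-3, 2) = 1350*(10 - 1*(-3) - 1*2) = 1350*(10 + 3 - 2) = 1350*11 = 14850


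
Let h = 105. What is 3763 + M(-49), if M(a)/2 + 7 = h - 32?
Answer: 3895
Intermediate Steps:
M(a) = 132 (M(a) = -14 + 2*(105 - 32) = -14 + 2*73 = -14 + 146 = 132)
3763 + M(-49) = 3763 + 132 = 3895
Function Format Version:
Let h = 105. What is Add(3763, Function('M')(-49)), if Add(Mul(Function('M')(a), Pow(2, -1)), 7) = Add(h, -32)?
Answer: 3895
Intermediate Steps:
Function('M')(a) = 132 (Function('M')(a) = Add(-14, Mul(2, Add(105, -32))) = Add(-14, Mul(2, 73)) = Add(-14, 146) = 132)
Add(3763, Function('M')(-49)) = Add(3763, 132) = 3895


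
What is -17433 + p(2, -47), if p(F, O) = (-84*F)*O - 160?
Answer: -9697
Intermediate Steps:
p(F, O) = -160 - 84*F*O (p(F, O) = -84*F*O - 160 = -160 - 84*F*O)
-17433 + p(2, -47) = -17433 + (-160 - 84*2*(-47)) = -17433 + (-160 + 7896) = -17433 + 7736 = -9697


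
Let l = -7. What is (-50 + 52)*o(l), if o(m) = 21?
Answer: 42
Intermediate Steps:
(-50 + 52)*o(l) = (-50 + 52)*21 = 2*21 = 42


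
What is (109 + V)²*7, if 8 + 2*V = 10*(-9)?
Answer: 25200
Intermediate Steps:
V = -49 (V = -4 + (10*(-9))/2 = -4 + (½)*(-90) = -4 - 45 = -49)
(109 + V)²*7 = (109 - 49)²*7 = 60²*7 = 3600*7 = 25200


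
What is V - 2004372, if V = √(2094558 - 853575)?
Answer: -2004372 + 3*√137887 ≈ -2.0033e+6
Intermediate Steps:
V = 3*√137887 (V = √1240983 = 3*√137887 ≈ 1114.0)
V - 2004372 = 3*√137887 - 2004372 = -2004372 + 3*√137887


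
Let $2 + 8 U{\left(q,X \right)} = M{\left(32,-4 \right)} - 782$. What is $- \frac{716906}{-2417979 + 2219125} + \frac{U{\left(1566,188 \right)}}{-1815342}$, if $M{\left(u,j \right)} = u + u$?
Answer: $\frac{108453955726}{30082334839} \approx 3.6052$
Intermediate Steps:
$M{\left(u,j \right)} = 2 u$
$U{\left(q,X \right)} = -90$ ($U{\left(q,X \right)} = - \frac{1}{4} + \frac{2 \cdot 32 - 782}{8} = - \frac{1}{4} + \frac{64 - 782}{8} = - \frac{1}{4} + \frac{1}{8} \left(-718\right) = - \frac{1}{4} - \frac{359}{4} = -90$)
$- \frac{716906}{-2417979 + 2219125} + \frac{U{\left(1566,188 \right)}}{-1815342} = - \frac{716906}{-2417979 + 2219125} - \frac{90}{-1815342} = - \frac{716906}{-198854} - - \frac{15}{302557} = \left(-716906\right) \left(- \frac{1}{198854}\right) + \frac{15}{302557} = \frac{358453}{99427} + \frac{15}{302557} = \frac{108453955726}{30082334839}$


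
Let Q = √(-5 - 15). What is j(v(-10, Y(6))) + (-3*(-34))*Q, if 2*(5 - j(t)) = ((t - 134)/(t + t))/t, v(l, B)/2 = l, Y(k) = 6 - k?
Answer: 4077/800 + 204*I*√5 ≈ 5.0963 + 456.16*I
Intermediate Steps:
v(l, B) = 2*l
j(t) = 5 - (-134 + t)/(4*t²) (j(t) = 5 - (t - 134)/(t + t)/(2*t) = 5 - (-134 + t)/((2*t))/(2*t) = 5 - (-134 + t)*(1/(2*t))/(2*t) = 5 - (-134 + t)/(2*t)/(2*t) = 5 - (-134 + t)/(4*t²))
Q = 2*I*√5 (Q = √(-20) = 2*I*√5 ≈ 4.4721*I)
j(v(-10, Y(6))) + (-3*(-34))*Q = (134 - 2*(-10) + 20*(2*(-10))²)/(4*(2*(-10))²) + (-3*(-34))*(2*I*√5) = (¼)*(134 - 1*(-20) + 20*(-20)²)/(-20)² + 102*(2*I*√5) = (¼)*(1/400)*(134 + 20 + 20*400) + 204*I*√5 = (¼)*(1/400)*(134 + 20 + 8000) + 204*I*√5 = (¼)*(1/400)*8154 + 204*I*√5 = 4077/800 + 204*I*√5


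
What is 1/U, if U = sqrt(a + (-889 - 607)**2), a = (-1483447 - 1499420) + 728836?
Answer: -I*sqrt(16015)/16015 ≈ -0.007902*I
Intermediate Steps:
a = -2254031 (a = -2982867 + 728836 = -2254031)
U = I*sqrt(16015) (U = sqrt(-2254031 + (-889 - 607)**2) = sqrt(-2254031 + (-1496)**2) = sqrt(-2254031 + 2238016) = sqrt(-16015) = I*sqrt(16015) ≈ 126.55*I)
1/U = 1/(I*sqrt(16015)) = -I*sqrt(16015)/16015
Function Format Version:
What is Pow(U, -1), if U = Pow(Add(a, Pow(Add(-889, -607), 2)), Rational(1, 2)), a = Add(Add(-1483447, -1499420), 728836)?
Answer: Mul(Rational(-1, 16015), I, Pow(16015, Rational(1, 2))) ≈ Mul(-0.0079020, I)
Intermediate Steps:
a = -2254031 (a = Add(-2982867, 728836) = -2254031)
U = Mul(I, Pow(16015, Rational(1, 2))) (U = Pow(Add(-2254031, Pow(Add(-889, -607), 2)), Rational(1, 2)) = Pow(Add(-2254031, Pow(-1496, 2)), Rational(1, 2)) = Pow(Add(-2254031, 2238016), Rational(1, 2)) = Pow(-16015, Rational(1, 2)) = Mul(I, Pow(16015, Rational(1, 2))) ≈ Mul(126.55, I))
Pow(U, -1) = Pow(Mul(I, Pow(16015, Rational(1, 2))), -1) = Mul(Rational(-1, 16015), I, Pow(16015, Rational(1, 2)))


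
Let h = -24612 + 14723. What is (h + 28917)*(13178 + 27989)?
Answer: 783325676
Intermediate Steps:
h = -9889
(h + 28917)*(13178 + 27989) = (-9889 + 28917)*(13178 + 27989) = 19028*41167 = 783325676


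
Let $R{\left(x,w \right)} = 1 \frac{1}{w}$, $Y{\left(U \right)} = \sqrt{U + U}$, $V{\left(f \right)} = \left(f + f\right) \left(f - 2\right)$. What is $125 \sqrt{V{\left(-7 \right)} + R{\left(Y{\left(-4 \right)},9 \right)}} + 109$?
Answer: $109 + \frac{125 \sqrt{1135}}{3} \approx 1512.7$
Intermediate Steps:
$V{\left(f \right)} = 2 f \left(-2 + f\right)$
$Y{\left(U \right)} = \sqrt{2} \sqrt{U}$ ($Y{\left(U \right)} = \sqrt{2 U} = \sqrt{2} \sqrt{U}$)
$R{\left(x,w \right)} = \frac{1}{w}$
$125 \sqrt{V{\left(-7 \right)} + R{\left(Y{\left(-4 \right)},9 \right)}} + 109 = 125 \sqrt{2 \left(-7\right) \left(-2 - 7\right) + \frac{1}{9}} + 109 = 125 \sqrt{2 \left(-7\right) \left(-9\right) + \frac{1}{9}} + 109 = 125 \sqrt{126 + \frac{1}{9}} + 109 = 125 \sqrt{\frac{1135}{9}} + 109 = 125 \frac{\sqrt{1135}}{3} + 109 = \frac{125 \sqrt{1135}}{3} + 109 = 109 + \frac{125 \sqrt{1135}}{3}$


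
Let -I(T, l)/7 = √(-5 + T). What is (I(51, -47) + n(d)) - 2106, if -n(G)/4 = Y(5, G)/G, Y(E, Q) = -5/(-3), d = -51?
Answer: -322198/153 - 7*√46 ≈ -2153.3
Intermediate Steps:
Y(E, Q) = 5/3 (Y(E, Q) = -5*(-⅓) = 5/3)
I(T, l) = -7*√(-5 + T)
n(G) = -20/(3*G)
(I(51, -47) + n(d)) - 2106 = (-7*√(-5 + 51) - 20/3/(-51)) - 2106 = (-7*√46 - 20/3*(-1/51)) - 2106 = (-7*√46 + 20/153) - 2106 = (20/153 - 7*√46) - 2106 = -322198/153 - 7*√46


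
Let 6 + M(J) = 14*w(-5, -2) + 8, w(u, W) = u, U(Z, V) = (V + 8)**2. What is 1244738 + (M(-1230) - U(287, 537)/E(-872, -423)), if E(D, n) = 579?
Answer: 720366905/579 ≈ 1.2442e+6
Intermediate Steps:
U(Z, V) = (8 + V)**2
M(J) = -68 (M(J) = -6 + (14*(-5) + 8) = -6 + (-70 + 8) = -6 - 62 = -68)
1244738 + (M(-1230) - U(287, 537)/E(-872, -423)) = 1244738 + (-68 - (8 + 537)**2/579) = 1244738 + (-68 - 545**2/579) = 1244738 + (-68 - 297025/579) = 1244738 - 336397/579 = 720366905/579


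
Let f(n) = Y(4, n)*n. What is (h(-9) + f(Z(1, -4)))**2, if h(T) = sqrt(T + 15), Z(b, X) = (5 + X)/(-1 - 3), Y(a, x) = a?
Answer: (1 - sqrt(6))**2 ≈ 2.1010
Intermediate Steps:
Z(b, X) = -5/4 - X/4 (Z(b, X) = (5 + X)/(-4) = (5 + X)*(-1/4) = -5/4 - X/4)
h(T) = sqrt(15 + T)
f(n) = 4*n
(h(-9) + f(Z(1, -4)))**2 = (sqrt(15 - 9) + 4*(-5/4 - 1/4*(-4)))**2 = (sqrt(6) + 4*(-5/4 + 1))**2 = (sqrt(6) + 4*(-1/4))**2 = (sqrt(6) - 1)**2 = (-1 + sqrt(6))**2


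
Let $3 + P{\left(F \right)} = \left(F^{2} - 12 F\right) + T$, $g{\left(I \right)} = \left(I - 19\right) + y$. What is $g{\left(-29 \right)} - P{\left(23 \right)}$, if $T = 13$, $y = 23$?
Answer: $-288$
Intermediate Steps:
$g{\left(I \right)} = 4 + I$ ($g{\left(I \right)} = \left(I - 19\right) + 23 = \left(-19 + I\right) + 23 = 4 + I$)
$P{\left(F \right)} = 10 + F^{2} - 12 F$ ($P{\left(F \right)} = -3 + \left(\left(F^{2} - 12 F\right) + 13\right) = -3 + \left(13 + F^{2} - 12 F\right) = 10 + F^{2} - 12 F$)
$g{\left(-29 \right)} - P{\left(23 \right)} = \left(4 - 29\right) - \left(10 + 23^{2} - 276\right) = -25 - \left(10 + 529 - 276\right) = -25 - 263 = -288$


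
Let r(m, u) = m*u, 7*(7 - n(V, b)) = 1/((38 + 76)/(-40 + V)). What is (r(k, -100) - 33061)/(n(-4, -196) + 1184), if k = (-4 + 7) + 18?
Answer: -14029239/475231 ≈ -29.521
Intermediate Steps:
k = 21 (k = 3 + 18 = 21)
n(V, b) = 2813/399 - V/798 (n(V, b) = 7 - (-40 + V)/(38 + 76)/7 = 7 - (-20/399 + V/798) = 7 - (-20/57 + V/114)/7 = 7 + (20/399 - V/798) = 2813/399 - V/798)
(r(k, -100) - 33061)/(n(-4, -196) + 1184) = (21*(-100) - 33061)/((2813/399 - 1/798*(-4)) + 1184) = (-2100 - 33061)/((2813/399 + 2/399) + 1184) = -35161/(2815/399 + 1184) = -35161/475231/399 = -35161*399/475231 = -14029239/475231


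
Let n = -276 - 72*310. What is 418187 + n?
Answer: 395591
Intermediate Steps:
n = -22596 (n = -276 - 22320 = -22596)
418187 + n = 418187 - 22596 = 395591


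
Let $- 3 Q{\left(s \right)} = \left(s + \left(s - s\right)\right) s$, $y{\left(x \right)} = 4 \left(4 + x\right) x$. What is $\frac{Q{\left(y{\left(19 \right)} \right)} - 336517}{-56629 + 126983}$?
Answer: $- \frac{4065055}{211062} \approx -19.26$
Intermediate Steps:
$y{\left(x \right)} = x \left(16 + 4 x\right)$ ($y{\left(x \right)} = \left(16 + 4 x\right) x = x \left(16 + 4 x\right)$)
$Q{\left(s \right)} = - \frac{s^{2}}{3}$ ($Q{\left(s \right)} = - \frac{\left(s + \left(s - s\right)\right) s}{3} = - \frac{\left(s + 0\right) s}{3} = - \frac{s s}{3} = - \frac{s^{2}}{3}$)
$\frac{Q{\left(y{\left(19 \right)} \right)} - 336517}{-56629 + 126983} = \frac{- \frac{\left(4 \cdot 19 \left(4 + 19\right)\right)^{2}}{3} - 336517}{-56629 + 126983} = \frac{- \frac{\left(4 \cdot 19 \cdot 23\right)^{2}}{3} - 336517}{70354} = \left(- \frac{1748^{2}}{3} - 336517\right) \frac{1}{70354} = \left(\left(- \frac{1}{3}\right) 3055504 - 336517\right) \frac{1}{70354} = \left(- \frac{3055504}{3} - 336517\right) \frac{1}{70354} = \left(- \frac{4065055}{3}\right) \frac{1}{70354} = - \frac{4065055}{211062}$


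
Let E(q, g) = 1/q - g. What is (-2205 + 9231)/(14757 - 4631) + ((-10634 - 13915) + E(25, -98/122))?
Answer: -3107095112/126575 ≈ -24547.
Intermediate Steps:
(-2205 + 9231)/(14757 - 4631) + ((-10634 - 13915) + E(25, -98/122)) = (-2205 + 9231)/(14757 - 4631) + ((-10634 - 13915) + (1/25 - (-98)/122)) = 7026/10126 + (-24549 + (1/25 - (-98)/122)) = 7026*(1/10126) + (-24549 + (1/25 - 1*(-49/61))) = 3513/5063 + (-24549 + (1/25 + 49/61)) = 3513/5063 + (-24549 + 1286/1525) = 3513/5063 - 37435939/1525 = -3107095112/126575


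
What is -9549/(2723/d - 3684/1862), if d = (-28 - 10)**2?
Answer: 675649044/6565 ≈ 1.0292e+5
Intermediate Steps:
d = 1444 (d = (-38)**2 = 1444)
-9549/(2723/d - 3684/1862) = -9549/(2723/1444 - 3684/1862) = -9549/(2723*(1/1444) - 3684*1/1862) = -9549/(2723/1444 - 1842/931) = -9549/(-6565/70756) = -9549*(-70756/6565) = 675649044/6565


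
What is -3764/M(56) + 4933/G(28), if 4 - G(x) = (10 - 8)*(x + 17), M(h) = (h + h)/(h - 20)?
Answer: -762865/602 ≈ -1267.2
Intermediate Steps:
M(h) = 2*h/(-20 + h) (M(h) = (2*h)/(-20 + h) = 2*h/(-20 + h))
G(x) = -30 - 2*x (G(x) = 4 - (10 - 8)*(x + 17) = 4 - 2*(17 + x) = 4 - (34 + 2*x) = 4 + (-34 - 2*x) = -30 - 2*x)
-3764/M(56) + 4933/G(28) = -3764/(2*56/(-20 + 56)) + 4933/(-30 - 2*28) = -3764/(2*56/36) + 4933/(-30 - 56) = -3764/(2*56*(1/36)) + 4933/(-86) = -3764/28/9 + 4933*(-1/86) = -3764*9/28 - 4933/86 = -8469/7 - 4933/86 = -762865/602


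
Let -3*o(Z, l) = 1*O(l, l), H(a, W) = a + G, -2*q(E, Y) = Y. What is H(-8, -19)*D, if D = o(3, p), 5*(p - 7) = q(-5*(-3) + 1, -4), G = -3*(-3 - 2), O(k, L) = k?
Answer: -259/15 ≈ -17.267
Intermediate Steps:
q(E, Y) = -Y/2
G = 15 (G = -3*(-5) = 15)
H(a, W) = 15 + a (H(a, W) = a + 15 = 15 + a)
p = 37/5 (p = 7 + (-½*(-4))/5 = 7 + (⅕)*2 = 7 + ⅖ = 37/5 ≈ 7.4000)
o(Z, l) = -l/3
D = -37/15 (D = -⅓*37/5 = -37/15 ≈ -2.4667)
H(-8, -19)*D = (15 - 8)*(-37/15) = 7*(-37/15) = -259/15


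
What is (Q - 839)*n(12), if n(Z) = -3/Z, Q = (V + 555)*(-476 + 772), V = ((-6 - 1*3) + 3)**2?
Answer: -174097/4 ≈ -43524.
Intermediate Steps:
V = 36 (V = ((-6 - 3) + 3)**2 = (-9 + 3)**2 = (-6)**2 = 36)
Q = 174936 (Q = (36 + 555)*(-476 + 772) = 591*296 = 174936)
(Q - 839)*n(12) = (174936 - 839)*(-3/12) = 174097*(-3*1/12) = 174097*(-1/4) = -174097/4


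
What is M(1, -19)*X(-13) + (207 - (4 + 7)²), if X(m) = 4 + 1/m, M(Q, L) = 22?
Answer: 2240/13 ≈ 172.31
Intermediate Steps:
M(1, -19)*X(-13) + (207 - (4 + 7)²) = 22*(4 + 1/(-13)) + (207 - (4 + 7)²) = 22*(4 - 1/13) + (207 - 1*11²) = 22*(51/13) + (207 - 1*121) = 1122/13 + (207 - 121) = 1122/13 + 86 = 2240/13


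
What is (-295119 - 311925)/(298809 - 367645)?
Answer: 151761/17209 ≈ 8.8187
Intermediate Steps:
(-295119 - 311925)/(298809 - 367645) = -607044/(-68836) = -607044*(-1/68836) = 151761/17209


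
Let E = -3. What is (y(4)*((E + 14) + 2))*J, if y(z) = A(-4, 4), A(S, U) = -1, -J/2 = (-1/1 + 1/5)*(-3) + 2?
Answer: 572/5 ≈ 114.40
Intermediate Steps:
J = -44/5 (J = -2*((-1/1 + 1/5)*(-3) + 2) = -2*((-1*1 + 1*(⅕))*(-3) + 2) = -2*((-1 + ⅕)*(-3) + 2) = -2*(-⅘*(-3) + 2) = -2*(12/5 + 2) = -2*22/5 = -44/5 ≈ -8.8000)
y(z) = -1
(y(4)*((E + 14) + 2))*J = -((-3 + 14) + 2)*(-44/5) = -(11 + 2)*(-44/5) = -1*13*(-44/5) = -13*(-44/5) = 572/5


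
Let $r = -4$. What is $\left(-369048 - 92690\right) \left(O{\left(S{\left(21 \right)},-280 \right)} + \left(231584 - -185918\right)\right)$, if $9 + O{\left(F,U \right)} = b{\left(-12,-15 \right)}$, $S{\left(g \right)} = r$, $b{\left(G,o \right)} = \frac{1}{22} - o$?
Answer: $- \frac{2120572628813}{11} \approx -1.9278 \cdot 10^{11}$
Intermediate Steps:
$b{\left(G,o \right)} = \frac{1}{22} - o$
$S{\left(g \right)} = -4$
$O{\left(F,U \right)} = \frac{133}{22}$ ($O{\left(F,U \right)} = -9 + \left(\frac{1}{22} - -15\right) = -9 + \left(\frac{1}{22} + 15\right) = -9 + \frac{331}{22} = \frac{133}{22}$)
$\left(-369048 - 92690\right) \left(O{\left(S{\left(21 \right)},-280 \right)} + \left(231584 - -185918\right)\right) = \left(-369048 - 92690\right) \left(\frac{133}{22} + \left(231584 - -185918\right)\right) = - 461738 \left(\frac{133}{22} + \left(231584 + 185918\right)\right) = - 461738 \left(\frac{133}{22} + 417502\right) = \left(-461738\right) \frac{9185177}{22} = - \frac{2120572628813}{11}$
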